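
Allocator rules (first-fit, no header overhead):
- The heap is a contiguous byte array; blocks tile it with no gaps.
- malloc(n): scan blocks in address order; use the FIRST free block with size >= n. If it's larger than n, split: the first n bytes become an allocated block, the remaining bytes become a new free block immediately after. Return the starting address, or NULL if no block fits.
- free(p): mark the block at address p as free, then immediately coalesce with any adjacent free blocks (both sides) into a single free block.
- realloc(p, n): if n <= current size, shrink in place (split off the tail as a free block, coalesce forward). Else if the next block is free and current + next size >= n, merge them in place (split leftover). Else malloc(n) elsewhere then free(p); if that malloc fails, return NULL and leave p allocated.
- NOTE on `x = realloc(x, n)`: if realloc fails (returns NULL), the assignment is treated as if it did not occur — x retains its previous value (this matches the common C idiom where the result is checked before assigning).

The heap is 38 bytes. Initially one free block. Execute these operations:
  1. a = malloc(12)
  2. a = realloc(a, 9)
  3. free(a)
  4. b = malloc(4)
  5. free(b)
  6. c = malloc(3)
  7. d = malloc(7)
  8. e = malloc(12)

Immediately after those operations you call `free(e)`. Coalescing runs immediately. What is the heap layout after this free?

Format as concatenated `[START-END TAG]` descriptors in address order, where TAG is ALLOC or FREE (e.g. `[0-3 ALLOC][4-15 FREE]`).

Op 1: a = malloc(12) -> a = 0; heap: [0-11 ALLOC][12-37 FREE]
Op 2: a = realloc(a, 9) -> a = 0; heap: [0-8 ALLOC][9-37 FREE]
Op 3: free(a) -> (freed a); heap: [0-37 FREE]
Op 4: b = malloc(4) -> b = 0; heap: [0-3 ALLOC][4-37 FREE]
Op 5: free(b) -> (freed b); heap: [0-37 FREE]
Op 6: c = malloc(3) -> c = 0; heap: [0-2 ALLOC][3-37 FREE]
Op 7: d = malloc(7) -> d = 3; heap: [0-2 ALLOC][3-9 ALLOC][10-37 FREE]
Op 8: e = malloc(12) -> e = 10; heap: [0-2 ALLOC][3-9 ALLOC][10-21 ALLOC][22-37 FREE]
free(e): e = 10 -> block [10-21 ALLOC]; mark free, coalesce with adjacent free neighbors -> [0-2 ALLOC][3-9 ALLOC][10-37 FREE]

Answer: [0-2 ALLOC][3-9 ALLOC][10-37 FREE]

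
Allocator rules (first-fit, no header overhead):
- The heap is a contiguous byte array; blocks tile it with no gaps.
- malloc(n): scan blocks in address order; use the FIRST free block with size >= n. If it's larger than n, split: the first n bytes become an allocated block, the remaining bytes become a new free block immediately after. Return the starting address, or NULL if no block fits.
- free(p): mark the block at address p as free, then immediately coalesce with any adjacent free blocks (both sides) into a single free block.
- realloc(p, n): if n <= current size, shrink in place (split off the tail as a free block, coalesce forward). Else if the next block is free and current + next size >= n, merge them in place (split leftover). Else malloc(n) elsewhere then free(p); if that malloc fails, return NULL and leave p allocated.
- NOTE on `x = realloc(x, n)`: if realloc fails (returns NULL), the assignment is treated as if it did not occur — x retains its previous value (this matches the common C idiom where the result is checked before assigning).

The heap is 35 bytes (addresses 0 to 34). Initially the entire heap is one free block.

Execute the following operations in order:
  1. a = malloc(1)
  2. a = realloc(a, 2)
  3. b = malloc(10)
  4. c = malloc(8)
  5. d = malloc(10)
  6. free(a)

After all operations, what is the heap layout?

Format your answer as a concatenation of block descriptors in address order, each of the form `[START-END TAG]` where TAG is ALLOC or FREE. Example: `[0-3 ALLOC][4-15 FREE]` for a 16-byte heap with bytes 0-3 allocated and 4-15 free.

Op 1: a = malloc(1) -> a = 0; heap: [0-0 ALLOC][1-34 FREE]
Op 2: a = realloc(a, 2) -> a = 0; heap: [0-1 ALLOC][2-34 FREE]
Op 3: b = malloc(10) -> b = 2; heap: [0-1 ALLOC][2-11 ALLOC][12-34 FREE]
Op 4: c = malloc(8) -> c = 12; heap: [0-1 ALLOC][2-11 ALLOC][12-19 ALLOC][20-34 FREE]
Op 5: d = malloc(10) -> d = 20; heap: [0-1 ALLOC][2-11 ALLOC][12-19 ALLOC][20-29 ALLOC][30-34 FREE]
Op 6: free(a) -> (freed a); heap: [0-1 FREE][2-11 ALLOC][12-19 ALLOC][20-29 ALLOC][30-34 FREE]

Answer: [0-1 FREE][2-11 ALLOC][12-19 ALLOC][20-29 ALLOC][30-34 FREE]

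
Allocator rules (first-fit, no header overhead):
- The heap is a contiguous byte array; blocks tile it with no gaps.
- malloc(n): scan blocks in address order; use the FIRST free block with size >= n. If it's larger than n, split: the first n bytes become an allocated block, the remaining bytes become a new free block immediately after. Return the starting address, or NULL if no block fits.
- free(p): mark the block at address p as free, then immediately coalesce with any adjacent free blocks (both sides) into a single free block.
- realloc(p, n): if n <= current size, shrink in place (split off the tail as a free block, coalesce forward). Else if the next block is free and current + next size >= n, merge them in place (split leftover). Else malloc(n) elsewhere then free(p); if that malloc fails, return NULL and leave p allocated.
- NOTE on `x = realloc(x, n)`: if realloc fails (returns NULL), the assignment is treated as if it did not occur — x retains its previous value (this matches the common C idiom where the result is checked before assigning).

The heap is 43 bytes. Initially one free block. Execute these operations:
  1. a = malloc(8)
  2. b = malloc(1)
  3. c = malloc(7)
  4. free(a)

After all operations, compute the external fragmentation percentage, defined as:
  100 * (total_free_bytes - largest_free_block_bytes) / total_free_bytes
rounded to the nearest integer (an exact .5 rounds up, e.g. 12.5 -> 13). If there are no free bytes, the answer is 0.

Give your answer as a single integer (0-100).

Op 1: a = malloc(8) -> a = 0; heap: [0-7 ALLOC][8-42 FREE]
Op 2: b = malloc(1) -> b = 8; heap: [0-7 ALLOC][8-8 ALLOC][9-42 FREE]
Op 3: c = malloc(7) -> c = 9; heap: [0-7 ALLOC][8-8 ALLOC][9-15 ALLOC][16-42 FREE]
Op 4: free(a) -> (freed a); heap: [0-7 FREE][8-8 ALLOC][9-15 ALLOC][16-42 FREE]
Free blocks: [8 27] total_free=35 largest=27 -> 100*(35-27)/35 = 800/35 ≈ 22.857 -> rounds to 23

Answer: 23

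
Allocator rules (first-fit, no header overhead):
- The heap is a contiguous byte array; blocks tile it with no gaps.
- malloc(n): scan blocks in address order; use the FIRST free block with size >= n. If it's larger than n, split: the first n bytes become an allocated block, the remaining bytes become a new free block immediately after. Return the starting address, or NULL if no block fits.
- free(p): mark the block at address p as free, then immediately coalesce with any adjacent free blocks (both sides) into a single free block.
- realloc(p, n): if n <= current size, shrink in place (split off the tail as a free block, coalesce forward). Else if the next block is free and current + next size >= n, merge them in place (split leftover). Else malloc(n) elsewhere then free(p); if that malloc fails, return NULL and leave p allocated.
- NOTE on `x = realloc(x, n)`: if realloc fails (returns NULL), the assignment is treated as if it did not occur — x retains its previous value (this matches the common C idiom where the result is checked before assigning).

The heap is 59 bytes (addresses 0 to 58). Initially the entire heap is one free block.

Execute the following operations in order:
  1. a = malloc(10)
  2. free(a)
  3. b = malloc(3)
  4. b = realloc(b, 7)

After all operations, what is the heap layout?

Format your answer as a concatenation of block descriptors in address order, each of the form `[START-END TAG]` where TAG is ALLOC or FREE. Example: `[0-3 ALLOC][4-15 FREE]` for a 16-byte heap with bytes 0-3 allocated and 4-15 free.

Answer: [0-6 ALLOC][7-58 FREE]

Derivation:
Op 1: a = malloc(10) -> a = 0; heap: [0-9 ALLOC][10-58 FREE]
Op 2: free(a) -> (freed a); heap: [0-58 FREE]
Op 3: b = malloc(3) -> b = 0; heap: [0-2 ALLOC][3-58 FREE]
Op 4: b = realloc(b, 7) -> b = 0; heap: [0-6 ALLOC][7-58 FREE]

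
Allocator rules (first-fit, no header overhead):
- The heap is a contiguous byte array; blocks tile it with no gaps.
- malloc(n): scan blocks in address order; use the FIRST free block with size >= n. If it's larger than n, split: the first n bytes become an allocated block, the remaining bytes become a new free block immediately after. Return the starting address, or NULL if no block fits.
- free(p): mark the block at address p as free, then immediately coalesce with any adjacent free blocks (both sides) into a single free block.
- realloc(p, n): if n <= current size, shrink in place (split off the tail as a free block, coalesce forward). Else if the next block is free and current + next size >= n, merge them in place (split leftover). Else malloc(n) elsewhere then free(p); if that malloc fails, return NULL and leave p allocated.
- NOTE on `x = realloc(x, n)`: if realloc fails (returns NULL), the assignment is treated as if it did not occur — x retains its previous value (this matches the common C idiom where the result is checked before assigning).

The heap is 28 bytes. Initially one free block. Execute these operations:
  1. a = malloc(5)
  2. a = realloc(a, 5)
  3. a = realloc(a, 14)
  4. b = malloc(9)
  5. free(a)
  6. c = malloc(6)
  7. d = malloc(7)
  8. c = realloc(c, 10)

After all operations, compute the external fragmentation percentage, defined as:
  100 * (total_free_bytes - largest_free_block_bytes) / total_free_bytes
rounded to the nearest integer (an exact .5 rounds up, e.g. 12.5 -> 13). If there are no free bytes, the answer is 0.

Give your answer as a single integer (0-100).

Answer: 17

Derivation:
Op 1: a = malloc(5) -> a = 0; heap: [0-4 ALLOC][5-27 FREE]
Op 2: a = realloc(a, 5) -> a = 0; heap: [0-4 ALLOC][5-27 FREE]
Op 3: a = realloc(a, 14) -> a = 0; heap: [0-13 ALLOC][14-27 FREE]
Op 4: b = malloc(9) -> b = 14; heap: [0-13 ALLOC][14-22 ALLOC][23-27 FREE]
Op 5: free(a) -> (freed a); heap: [0-13 FREE][14-22 ALLOC][23-27 FREE]
Op 6: c = malloc(6) -> c = 0; heap: [0-5 ALLOC][6-13 FREE][14-22 ALLOC][23-27 FREE]
Op 7: d = malloc(7) -> d = 6; heap: [0-5 ALLOC][6-12 ALLOC][13-13 FREE][14-22 ALLOC][23-27 FREE]
Op 8: c = realloc(c, 10) -> NULL (c unchanged); heap: [0-5 ALLOC][6-12 ALLOC][13-13 FREE][14-22 ALLOC][23-27 FREE]
Free blocks: [1 5] total_free=6 largest=5 -> 100*(6-5)/6 = 100/6 ≈ 16.667 -> rounds to 17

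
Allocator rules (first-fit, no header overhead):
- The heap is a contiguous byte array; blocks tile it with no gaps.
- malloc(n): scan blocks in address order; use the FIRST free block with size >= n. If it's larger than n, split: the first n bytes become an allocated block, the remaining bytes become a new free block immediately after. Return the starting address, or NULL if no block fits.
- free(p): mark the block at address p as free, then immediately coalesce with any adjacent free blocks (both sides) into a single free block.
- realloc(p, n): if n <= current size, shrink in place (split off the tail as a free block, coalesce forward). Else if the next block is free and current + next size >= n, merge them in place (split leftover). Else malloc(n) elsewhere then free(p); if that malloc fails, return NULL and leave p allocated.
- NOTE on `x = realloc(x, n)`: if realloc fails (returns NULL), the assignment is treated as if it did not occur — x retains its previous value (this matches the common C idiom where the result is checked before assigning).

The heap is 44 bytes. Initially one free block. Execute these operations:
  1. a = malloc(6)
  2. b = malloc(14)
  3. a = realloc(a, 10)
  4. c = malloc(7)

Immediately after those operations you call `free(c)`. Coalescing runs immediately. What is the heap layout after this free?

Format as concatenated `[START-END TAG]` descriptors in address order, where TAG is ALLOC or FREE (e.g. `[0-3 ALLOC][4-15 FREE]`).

Op 1: a = malloc(6) -> a = 0; heap: [0-5 ALLOC][6-43 FREE]
Op 2: b = malloc(14) -> b = 6; heap: [0-5 ALLOC][6-19 ALLOC][20-43 FREE]
Op 3: a = realloc(a, 10) -> a = 20; heap: [0-5 FREE][6-19 ALLOC][20-29 ALLOC][30-43 FREE]
Op 4: c = malloc(7) -> c = 30; heap: [0-5 FREE][6-19 ALLOC][20-29 ALLOC][30-36 ALLOC][37-43 FREE]
free(c): c = 30 -> block [30-36 ALLOC]; mark free, coalesce with adjacent free neighbors -> [0-5 FREE][6-19 ALLOC][20-29 ALLOC][30-43 FREE]

Answer: [0-5 FREE][6-19 ALLOC][20-29 ALLOC][30-43 FREE]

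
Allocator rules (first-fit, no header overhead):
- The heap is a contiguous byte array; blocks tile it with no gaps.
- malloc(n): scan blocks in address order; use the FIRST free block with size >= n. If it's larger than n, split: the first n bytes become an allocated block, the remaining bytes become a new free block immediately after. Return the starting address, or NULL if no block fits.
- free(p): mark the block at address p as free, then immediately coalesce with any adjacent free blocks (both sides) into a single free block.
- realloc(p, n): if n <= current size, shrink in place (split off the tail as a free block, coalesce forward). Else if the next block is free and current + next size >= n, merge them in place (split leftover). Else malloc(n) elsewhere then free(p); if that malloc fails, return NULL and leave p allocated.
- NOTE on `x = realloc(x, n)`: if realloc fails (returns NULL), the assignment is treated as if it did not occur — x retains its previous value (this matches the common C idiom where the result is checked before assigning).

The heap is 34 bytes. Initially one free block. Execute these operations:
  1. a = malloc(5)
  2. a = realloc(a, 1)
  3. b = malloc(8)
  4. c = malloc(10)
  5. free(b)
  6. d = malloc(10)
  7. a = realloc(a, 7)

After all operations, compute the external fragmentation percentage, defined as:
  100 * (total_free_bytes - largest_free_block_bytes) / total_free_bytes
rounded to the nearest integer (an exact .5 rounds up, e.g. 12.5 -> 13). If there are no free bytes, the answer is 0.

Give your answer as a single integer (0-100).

Op 1: a = malloc(5) -> a = 0; heap: [0-4 ALLOC][5-33 FREE]
Op 2: a = realloc(a, 1) -> a = 0; heap: [0-0 ALLOC][1-33 FREE]
Op 3: b = malloc(8) -> b = 1; heap: [0-0 ALLOC][1-8 ALLOC][9-33 FREE]
Op 4: c = malloc(10) -> c = 9; heap: [0-0 ALLOC][1-8 ALLOC][9-18 ALLOC][19-33 FREE]
Op 5: free(b) -> (freed b); heap: [0-0 ALLOC][1-8 FREE][9-18 ALLOC][19-33 FREE]
Op 6: d = malloc(10) -> d = 19; heap: [0-0 ALLOC][1-8 FREE][9-18 ALLOC][19-28 ALLOC][29-33 FREE]
Op 7: a = realloc(a, 7) -> a = 0; heap: [0-6 ALLOC][7-8 FREE][9-18 ALLOC][19-28 ALLOC][29-33 FREE]
Free blocks: [2 5] total_free=7 largest=5 -> 100*(7-5)/7 = 200/7 ≈ 28.571 -> rounds to 29

Answer: 29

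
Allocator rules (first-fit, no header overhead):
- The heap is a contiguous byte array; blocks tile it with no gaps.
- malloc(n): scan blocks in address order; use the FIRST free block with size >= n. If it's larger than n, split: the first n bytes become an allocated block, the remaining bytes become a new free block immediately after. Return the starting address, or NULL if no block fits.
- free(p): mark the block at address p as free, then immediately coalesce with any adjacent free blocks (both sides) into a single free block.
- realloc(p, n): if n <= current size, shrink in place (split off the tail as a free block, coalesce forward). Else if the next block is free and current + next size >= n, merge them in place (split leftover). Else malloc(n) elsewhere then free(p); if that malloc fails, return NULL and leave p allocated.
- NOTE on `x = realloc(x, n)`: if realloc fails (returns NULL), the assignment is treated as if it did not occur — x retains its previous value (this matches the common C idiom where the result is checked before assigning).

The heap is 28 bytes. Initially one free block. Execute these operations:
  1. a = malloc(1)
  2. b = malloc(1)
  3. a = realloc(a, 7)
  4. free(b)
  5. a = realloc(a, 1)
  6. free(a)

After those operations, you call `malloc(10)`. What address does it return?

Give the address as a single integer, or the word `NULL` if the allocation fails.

Op 1: a = malloc(1) -> a = 0; heap: [0-0 ALLOC][1-27 FREE]
Op 2: b = malloc(1) -> b = 1; heap: [0-0 ALLOC][1-1 ALLOC][2-27 FREE]
Op 3: a = realloc(a, 7) -> a = 2; heap: [0-0 FREE][1-1 ALLOC][2-8 ALLOC][9-27 FREE]
Op 4: free(b) -> (freed b); heap: [0-1 FREE][2-8 ALLOC][9-27 FREE]
Op 5: a = realloc(a, 1) -> a = 2; heap: [0-1 FREE][2-2 ALLOC][3-27 FREE]
Op 6: free(a) -> (freed a); heap: [0-27 FREE]
malloc(10): first-fit scan over [0-27 FREE] -> 0

Answer: 0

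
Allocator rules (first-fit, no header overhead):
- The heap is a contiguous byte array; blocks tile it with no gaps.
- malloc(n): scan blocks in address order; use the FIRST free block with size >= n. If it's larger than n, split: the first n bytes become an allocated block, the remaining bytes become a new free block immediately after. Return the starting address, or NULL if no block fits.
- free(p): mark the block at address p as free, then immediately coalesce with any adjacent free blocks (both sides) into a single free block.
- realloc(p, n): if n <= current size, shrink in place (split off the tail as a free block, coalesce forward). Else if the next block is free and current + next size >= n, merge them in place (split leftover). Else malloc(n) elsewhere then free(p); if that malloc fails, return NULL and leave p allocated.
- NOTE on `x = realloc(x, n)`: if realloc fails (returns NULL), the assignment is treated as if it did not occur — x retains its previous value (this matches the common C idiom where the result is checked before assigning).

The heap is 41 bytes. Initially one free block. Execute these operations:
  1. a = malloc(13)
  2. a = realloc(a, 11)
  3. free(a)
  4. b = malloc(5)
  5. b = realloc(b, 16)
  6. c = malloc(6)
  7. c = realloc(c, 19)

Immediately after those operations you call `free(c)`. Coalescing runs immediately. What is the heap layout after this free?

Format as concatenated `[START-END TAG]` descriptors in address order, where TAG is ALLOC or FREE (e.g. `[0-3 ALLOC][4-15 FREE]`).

Answer: [0-15 ALLOC][16-40 FREE]

Derivation:
Op 1: a = malloc(13) -> a = 0; heap: [0-12 ALLOC][13-40 FREE]
Op 2: a = realloc(a, 11) -> a = 0; heap: [0-10 ALLOC][11-40 FREE]
Op 3: free(a) -> (freed a); heap: [0-40 FREE]
Op 4: b = malloc(5) -> b = 0; heap: [0-4 ALLOC][5-40 FREE]
Op 5: b = realloc(b, 16) -> b = 0; heap: [0-15 ALLOC][16-40 FREE]
Op 6: c = malloc(6) -> c = 16; heap: [0-15 ALLOC][16-21 ALLOC][22-40 FREE]
Op 7: c = realloc(c, 19) -> c = 16; heap: [0-15 ALLOC][16-34 ALLOC][35-40 FREE]
free(c): c = 16 -> block [16-34 ALLOC]; mark free, coalesce with adjacent free neighbors -> [0-15 ALLOC][16-40 FREE]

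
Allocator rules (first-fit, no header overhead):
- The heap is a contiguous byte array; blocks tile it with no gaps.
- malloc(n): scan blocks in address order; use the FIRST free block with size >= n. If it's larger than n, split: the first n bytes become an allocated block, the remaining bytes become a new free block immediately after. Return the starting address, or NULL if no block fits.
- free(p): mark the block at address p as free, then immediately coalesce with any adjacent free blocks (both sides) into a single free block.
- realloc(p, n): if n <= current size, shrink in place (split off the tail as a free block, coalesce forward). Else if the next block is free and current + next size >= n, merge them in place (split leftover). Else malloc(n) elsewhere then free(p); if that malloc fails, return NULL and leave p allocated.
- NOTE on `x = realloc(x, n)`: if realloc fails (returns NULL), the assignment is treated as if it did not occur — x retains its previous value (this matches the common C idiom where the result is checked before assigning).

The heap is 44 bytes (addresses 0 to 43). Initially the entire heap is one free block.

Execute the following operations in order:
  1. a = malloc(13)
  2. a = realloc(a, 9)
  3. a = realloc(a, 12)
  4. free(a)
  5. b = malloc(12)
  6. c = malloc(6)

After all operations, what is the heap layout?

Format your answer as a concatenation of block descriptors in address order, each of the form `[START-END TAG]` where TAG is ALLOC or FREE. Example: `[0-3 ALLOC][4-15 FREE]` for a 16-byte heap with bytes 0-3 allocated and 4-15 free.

Op 1: a = malloc(13) -> a = 0; heap: [0-12 ALLOC][13-43 FREE]
Op 2: a = realloc(a, 9) -> a = 0; heap: [0-8 ALLOC][9-43 FREE]
Op 3: a = realloc(a, 12) -> a = 0; heap: [0-11 ALLOC][12-43 FREE]
Op 4: free(a) -> (freed a); heap: [0-43 FREE]
Op 5: b = malloc(12) -> b = 0; heap: [0-11 ALLOC][12-43 FREE]
Op 6: c = malloc(6) -> c = 12; heap: [0-11 ALLOC][12-17 ALLOC][18-43 FREE]

Answer: [0-11 ALLOC][12-17 ALLOC][18-43 FREE]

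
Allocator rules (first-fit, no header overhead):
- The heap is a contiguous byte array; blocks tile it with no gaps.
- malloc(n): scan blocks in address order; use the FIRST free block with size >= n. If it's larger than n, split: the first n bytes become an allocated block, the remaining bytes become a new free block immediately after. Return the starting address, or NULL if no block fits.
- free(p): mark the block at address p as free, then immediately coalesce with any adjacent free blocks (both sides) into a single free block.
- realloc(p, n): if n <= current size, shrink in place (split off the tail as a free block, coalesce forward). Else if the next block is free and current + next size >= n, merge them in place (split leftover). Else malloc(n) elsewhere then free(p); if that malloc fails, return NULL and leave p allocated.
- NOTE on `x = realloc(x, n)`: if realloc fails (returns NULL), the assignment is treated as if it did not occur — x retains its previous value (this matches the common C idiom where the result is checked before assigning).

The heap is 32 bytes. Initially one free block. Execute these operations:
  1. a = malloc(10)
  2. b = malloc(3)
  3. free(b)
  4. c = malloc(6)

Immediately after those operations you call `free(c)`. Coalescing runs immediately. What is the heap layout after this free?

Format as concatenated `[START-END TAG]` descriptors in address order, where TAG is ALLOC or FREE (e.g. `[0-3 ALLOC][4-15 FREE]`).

Op 1: a = malloc(10) -> a = 0; heap: [0-9 ALLOC][10-31 FREE]
Op 2: b = malloc(3) -> b = 10; heap: [0-9 ALLOC][10-12 ALLOC][13-31 FREE]
Op 3: free(b) -> (freed b); heap: [0-9 ALLOC][10-31 FREE]
Op 4: c = malloc(6) -> c = 10; heap: [0-9 ALLOC][10-15 ALLOC][16-31 FREE]
free(c): c = 10 -> block [10-15 ALLOC]; mark free, coalesce with adjacent free neighbors -> [0-9 ALLOC][10-31 FREE]

Answer: [0-9 ALLOC][10-31 FREE]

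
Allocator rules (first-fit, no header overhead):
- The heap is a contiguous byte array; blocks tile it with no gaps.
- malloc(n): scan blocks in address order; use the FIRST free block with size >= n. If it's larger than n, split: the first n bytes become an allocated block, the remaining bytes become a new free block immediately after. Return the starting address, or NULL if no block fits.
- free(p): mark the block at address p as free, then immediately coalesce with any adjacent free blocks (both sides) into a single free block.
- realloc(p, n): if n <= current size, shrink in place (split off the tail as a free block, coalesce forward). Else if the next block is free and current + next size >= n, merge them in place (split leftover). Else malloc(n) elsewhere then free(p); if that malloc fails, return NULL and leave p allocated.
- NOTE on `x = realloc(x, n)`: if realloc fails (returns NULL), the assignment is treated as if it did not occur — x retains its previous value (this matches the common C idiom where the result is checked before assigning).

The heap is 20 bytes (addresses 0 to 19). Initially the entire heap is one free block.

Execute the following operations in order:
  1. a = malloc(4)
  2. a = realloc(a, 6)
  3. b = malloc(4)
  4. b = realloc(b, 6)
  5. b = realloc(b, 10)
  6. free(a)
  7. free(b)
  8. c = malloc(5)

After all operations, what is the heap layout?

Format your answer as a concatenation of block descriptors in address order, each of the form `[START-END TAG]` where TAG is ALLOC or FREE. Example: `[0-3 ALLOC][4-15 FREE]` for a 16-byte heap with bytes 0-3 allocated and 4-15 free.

Answer: [0-4 ALLOC][5-19 FREE]

Derivation:
Op 1: a = malloc(4) -> a = 0; heap: [0-3 ALLOC][4-19 FREE]
Op 2: a = realloc(a, 6) -> a = 0; heap: [0-5 ALLOC][6-19 FREE]
Op 3: b = malloc(4) -> b = 6; heap: [0-5 ALLOC][6-9 ALLOC][10-19 FREE]
Op 4: b = realloc(b, 6) -> b = 6; heap: [0-5 ALLOC][6-11 ALLOC][12-19 FREE]
Op 5: b = realloc(b, 10) -> b = 6; heap: [0-5 ALLOC][6-15 ALLOC][16-19 FREE]
Op 6: free(a) -> (freed a); heap: [0-5 FREE][6-15 ALLOC][16-19 FREE]
Op 7: free(b) -> (freed b); heap: [0-19 FREE]
Op 8: c = malloc(5) -> c = 0; heap: [0-4 ALLOC][5-19 FREE]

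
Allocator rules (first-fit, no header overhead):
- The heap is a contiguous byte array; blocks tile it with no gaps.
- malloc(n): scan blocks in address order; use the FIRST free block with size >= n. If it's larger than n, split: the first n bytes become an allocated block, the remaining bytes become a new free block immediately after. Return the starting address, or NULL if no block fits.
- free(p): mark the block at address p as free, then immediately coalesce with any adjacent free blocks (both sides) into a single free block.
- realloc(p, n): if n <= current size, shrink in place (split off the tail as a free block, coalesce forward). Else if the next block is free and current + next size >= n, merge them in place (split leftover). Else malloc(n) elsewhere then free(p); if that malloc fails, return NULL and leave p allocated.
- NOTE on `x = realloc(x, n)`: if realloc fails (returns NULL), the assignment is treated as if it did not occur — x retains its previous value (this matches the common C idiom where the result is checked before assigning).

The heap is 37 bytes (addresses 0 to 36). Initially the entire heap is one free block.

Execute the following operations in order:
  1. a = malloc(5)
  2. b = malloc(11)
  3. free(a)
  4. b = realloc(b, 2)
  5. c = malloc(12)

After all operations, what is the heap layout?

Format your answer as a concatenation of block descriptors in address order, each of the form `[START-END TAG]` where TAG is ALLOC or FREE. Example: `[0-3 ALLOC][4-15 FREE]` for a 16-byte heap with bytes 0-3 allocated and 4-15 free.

Answer: [0-4 FREE][5-6 ALLOC][7-18 ALLOC][19-36 FREE]

Derivation:
Op 1: a = malloc(5) -> a = 0; heap: [0-4 ALLOC][5-36 FREE]
Op 2: b = malloc(11) -> b = 5; heap: [0-4 ALLOC][5-15 ALLOC][16-36 FREE]
Op 3: free(a) -> (freed a); heap: [0-4 FREE][5-15 ALLOC][16-36 FREE]
Op 4: b = realloc(b, 2) -> b = 5; heap: [0-4 FREE][5-6 ALLOC][7-36 FREE]
Op 5: c = malloc(12) -> c = 7; heap: [0-4 FREE][5-6 ALLOC][7-18 ALLOC][19-36 FREE]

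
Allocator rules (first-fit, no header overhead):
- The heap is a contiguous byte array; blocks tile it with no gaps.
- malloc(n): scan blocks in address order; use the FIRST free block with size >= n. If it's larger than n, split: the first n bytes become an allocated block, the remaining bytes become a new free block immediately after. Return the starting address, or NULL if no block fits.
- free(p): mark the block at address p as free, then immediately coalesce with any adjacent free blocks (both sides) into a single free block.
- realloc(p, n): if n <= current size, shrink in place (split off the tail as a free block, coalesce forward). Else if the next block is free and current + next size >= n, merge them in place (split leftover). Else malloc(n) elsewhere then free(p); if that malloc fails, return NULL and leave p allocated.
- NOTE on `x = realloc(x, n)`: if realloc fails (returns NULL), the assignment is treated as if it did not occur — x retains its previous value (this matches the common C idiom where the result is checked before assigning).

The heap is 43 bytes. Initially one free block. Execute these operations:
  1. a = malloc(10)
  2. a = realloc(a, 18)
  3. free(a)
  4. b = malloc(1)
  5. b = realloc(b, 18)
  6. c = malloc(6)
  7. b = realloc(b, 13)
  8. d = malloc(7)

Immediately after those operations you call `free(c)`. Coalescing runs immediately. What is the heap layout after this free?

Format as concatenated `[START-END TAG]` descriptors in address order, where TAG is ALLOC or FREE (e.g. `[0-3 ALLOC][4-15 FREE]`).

Answer: [0-12 ALLOC][13-23 FREE][24-30 ALLOC][31-42 FREE]

Derivation:
Op 1: a = malloc(10) -> a = 0; heap: [0-9 ALLOC][10-42 FREE]
Op 2: a = realloc(a, 18) -> a = 0; heap: [0-17 ALLOC][18-42 FREE]
Op 3: free(a) -> (freed a); heap: [0-42 FREE]
Op 4: b = malloc(1) -> b = 0; heap: [0-0 ALLOC][1-42 FREE]
Op 5: b = realloc(b, 18) -> b = 0; heap: [0-17 ALLOC][18-42 FREE]
Op 6: c = malloc(6) -> c = 18; heap: [0-17 ALLOC][18-23 ALLOC][24-42 FREE]
Op 7: b = realloc(b, 13) -> b = 0; heap: [0-12 ALLOC][13-17 FREE][18-23 ALLOC][24-42 FREE]
Op 8: d = malloc(7) -> d = 24; heap: [0-12 ALLOC][13-17 FREE][18-23 ALLOC][24-30 ALLOC][31-42 FREE]
free(c): c = 18 -> block [18-23 ALLOC]; mark free, coalesce with adjacent free neighbors -> [0-12 ALLOC][13-23 FREE][24-30 ALLOC][31-42 FREE]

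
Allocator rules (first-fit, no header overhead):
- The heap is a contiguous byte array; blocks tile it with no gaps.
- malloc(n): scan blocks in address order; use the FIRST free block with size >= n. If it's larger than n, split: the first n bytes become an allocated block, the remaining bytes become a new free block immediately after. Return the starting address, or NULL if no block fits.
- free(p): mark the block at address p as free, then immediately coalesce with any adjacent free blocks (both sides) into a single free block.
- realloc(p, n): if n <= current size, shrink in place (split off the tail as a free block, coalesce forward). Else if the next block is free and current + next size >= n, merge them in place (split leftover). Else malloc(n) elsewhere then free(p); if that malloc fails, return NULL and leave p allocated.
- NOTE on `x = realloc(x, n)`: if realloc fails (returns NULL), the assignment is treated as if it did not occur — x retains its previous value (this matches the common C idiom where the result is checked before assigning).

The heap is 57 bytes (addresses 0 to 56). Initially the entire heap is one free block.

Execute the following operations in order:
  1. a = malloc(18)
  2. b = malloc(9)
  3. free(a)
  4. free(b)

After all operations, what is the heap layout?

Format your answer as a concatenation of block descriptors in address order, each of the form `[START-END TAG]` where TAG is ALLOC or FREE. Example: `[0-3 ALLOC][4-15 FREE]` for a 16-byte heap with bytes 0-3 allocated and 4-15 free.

Op 1: a = malloc(18) -> a = 0; heap: [0-17 ALLOC][18-56 FREE]
Op 2: b = malloc(9) -> b = 18; heap: [0-17 ALLOC][18-26 ALLOC][27-56 FREE]
Op 3: free(a) -> (freed a); heap: [0-17 FREE][18-26 ALLOC][27-56 FREE]
Op 4: free(b) -> (freed b); heap: [0-56 FREE]

Answer: [0-56 FREE]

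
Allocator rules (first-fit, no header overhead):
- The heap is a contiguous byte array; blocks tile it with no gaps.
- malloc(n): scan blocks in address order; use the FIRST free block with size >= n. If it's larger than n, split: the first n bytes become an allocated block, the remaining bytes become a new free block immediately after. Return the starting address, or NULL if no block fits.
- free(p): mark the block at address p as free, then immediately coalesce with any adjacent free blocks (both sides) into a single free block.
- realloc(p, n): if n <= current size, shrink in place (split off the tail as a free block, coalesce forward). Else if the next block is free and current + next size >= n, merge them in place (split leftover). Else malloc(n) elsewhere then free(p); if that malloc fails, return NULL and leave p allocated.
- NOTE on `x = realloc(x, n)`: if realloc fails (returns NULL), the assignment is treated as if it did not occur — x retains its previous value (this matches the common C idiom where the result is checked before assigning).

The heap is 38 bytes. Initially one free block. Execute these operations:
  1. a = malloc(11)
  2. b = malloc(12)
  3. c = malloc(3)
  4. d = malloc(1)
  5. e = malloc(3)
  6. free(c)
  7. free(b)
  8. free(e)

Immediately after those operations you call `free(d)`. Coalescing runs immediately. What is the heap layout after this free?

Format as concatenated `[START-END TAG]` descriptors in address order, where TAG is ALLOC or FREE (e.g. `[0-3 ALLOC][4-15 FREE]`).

Answer: [0-10 ALLOC][11-37 FREE]

Derivation:
Op 1: a = malloc(11) -> a = 0; heap: [0-10 ALLOC][11-37 FREE]
Op 2: b = malloc(12) -> b = 11; heap: [0-10 ALLOC][11-22 ALLOC][23-37 FREE]
Op 3: c = malloc(3) -> c = 23; heap: [0-10 ALLOC][11-22 ALLOC][23-25 ALLOC][26-37 FREE]
Op 4: d = malloc(1) -> d = 26; heap: [0-10 ALLOC][11-22 ALLOC][23-25 ALLOC][26-26 ALLOC][27-37 FREE]
Op 5: e = malloc(3) -> e = 27; heap: [0-10 ALLOC][11-22 ALLOC][23-25 ALLOC][26-26 ALLOC][27-29 ALLOC][30-37 FREE]
Op 6: free(c) -> (freed c); heap: [0-10 ALLOC][11-22 ALLOC][23-25 FREE][26-26 ALLOC][27-29 ALLOC][30-37 FREE]
Op 7: free(b) -> (freed b); heap: [0-10 ALLOC][11-25 FREE][26-26 ALLOC][27-29 ALLOC][30-37 FREE]
Op 8: free(e) -> (freed e); heap: [0-10 ALLOC][11-25 FREE][26-26 ALLOC][27-37 FREE]
free(d): d = 26 -> block [26-26 ALLOC]; mark free, coalesce with adjacent free neighbors -> [0-10 ALLOC][11-37 FREE]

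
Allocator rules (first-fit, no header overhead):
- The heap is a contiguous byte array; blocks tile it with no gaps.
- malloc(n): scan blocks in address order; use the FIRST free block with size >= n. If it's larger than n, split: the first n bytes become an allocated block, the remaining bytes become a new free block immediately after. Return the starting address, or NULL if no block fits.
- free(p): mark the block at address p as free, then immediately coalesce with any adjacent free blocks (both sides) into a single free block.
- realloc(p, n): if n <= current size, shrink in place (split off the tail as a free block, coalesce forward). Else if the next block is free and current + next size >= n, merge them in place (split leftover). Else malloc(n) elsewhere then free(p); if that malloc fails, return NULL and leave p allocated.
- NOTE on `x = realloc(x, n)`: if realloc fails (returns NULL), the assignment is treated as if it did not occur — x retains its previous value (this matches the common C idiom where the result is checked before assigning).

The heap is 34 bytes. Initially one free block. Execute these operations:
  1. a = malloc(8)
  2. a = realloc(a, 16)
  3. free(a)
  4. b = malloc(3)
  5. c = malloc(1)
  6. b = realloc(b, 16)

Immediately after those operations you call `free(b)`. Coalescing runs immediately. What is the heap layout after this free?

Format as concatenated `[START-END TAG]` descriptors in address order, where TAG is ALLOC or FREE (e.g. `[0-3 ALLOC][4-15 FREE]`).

Answer: [0-2 FREE][3-3 ALLOC][4-33 FREE]

Derivation:
Op 1: a = malloc(8) -> a = 0; heap: [0-7 ALLOC][8-33 FREE]
Op 2: a = realloc(a, 16) -> a = 0; heap: [0-15 ALLOC][16-33 FREE]
Op 3: free(a) -> (freed a); heap: [0-33 FREE]
Op 4: b = malloc(3) -> b = 0; heap: [0-2 ALLOC][3-33 FREE]
Op 5: c = malloc(1) -> c = 3; heap: [0-2 ALLOC][3-3 ALLOC][4-33 FREE]
Op 6: b = realloc(b, 16) -> b = 4; heap: [0-2 FREE][3-3 ALLOC][4-19 ALLOC][20-33 FREE]
free(b): b = 4 -> block [4-19 ALLOC]; mark free, coalesce with adjacent free neighbors -> [0-2 FREE][3-3 ALLOC][4-33 FREE]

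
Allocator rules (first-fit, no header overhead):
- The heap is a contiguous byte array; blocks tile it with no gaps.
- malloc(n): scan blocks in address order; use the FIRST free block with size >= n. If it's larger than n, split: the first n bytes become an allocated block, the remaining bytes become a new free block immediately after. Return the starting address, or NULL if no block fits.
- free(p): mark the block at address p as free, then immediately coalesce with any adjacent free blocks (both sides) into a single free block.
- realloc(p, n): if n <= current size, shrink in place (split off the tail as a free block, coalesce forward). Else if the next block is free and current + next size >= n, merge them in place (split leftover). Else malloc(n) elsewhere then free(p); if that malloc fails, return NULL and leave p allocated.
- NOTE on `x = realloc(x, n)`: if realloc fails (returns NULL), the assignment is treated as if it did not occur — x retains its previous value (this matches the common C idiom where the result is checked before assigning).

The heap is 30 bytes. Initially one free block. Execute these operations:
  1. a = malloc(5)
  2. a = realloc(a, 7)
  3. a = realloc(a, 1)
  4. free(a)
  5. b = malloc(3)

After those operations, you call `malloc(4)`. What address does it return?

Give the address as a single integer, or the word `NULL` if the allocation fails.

Answer: 3

Derivation:
Op 1: a = malloc(5) -> a = 0; heap: [0-4 ALLOC][5-29 FREE]
Op 2: a = realloc(a, 7) -> a = 0; heap: [0-6 ALLOC][7-29 FREE]
Op 3: a = realloc(a, 1) -> a = 0; heap: [0-0 ALLOC][1-29 FREE]
Op 4: free(a) -> (freed a); heap: [0-29 FREE]
Op 5: b = malloc(3) -> b = 0; heap: [0-2 ALLOC][3-29 FREE]
malloc(4): first-fit scan over [0-2 ALLOC][3-29 FREE] -> 3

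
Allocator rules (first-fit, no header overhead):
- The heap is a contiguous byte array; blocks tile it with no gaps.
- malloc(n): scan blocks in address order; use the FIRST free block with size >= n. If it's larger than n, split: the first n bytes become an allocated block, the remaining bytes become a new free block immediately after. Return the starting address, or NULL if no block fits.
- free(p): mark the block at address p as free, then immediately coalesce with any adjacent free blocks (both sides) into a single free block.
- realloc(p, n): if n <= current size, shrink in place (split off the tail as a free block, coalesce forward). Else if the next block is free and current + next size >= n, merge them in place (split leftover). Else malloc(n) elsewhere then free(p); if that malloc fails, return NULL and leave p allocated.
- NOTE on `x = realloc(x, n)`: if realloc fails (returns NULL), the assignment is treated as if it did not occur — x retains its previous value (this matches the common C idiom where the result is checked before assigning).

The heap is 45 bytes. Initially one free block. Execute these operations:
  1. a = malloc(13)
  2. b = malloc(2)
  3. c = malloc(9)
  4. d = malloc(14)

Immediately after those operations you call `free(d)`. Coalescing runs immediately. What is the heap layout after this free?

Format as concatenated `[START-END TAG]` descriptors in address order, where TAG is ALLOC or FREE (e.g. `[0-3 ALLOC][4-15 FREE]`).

Op 1: a = malloc(13) -> a = 0; heap: [0-12 ALLOC][13-44 FREE]
Op 2: b = malloc(2) -> b = 13; heap: [0-12 ALLOC][13-14 ALLOC][15-44 FREE]
Op 3: c = malloc(9) -> c = 15; heap: [0-12 ALLOC][13-14 ALLOC][15-23 ALLOC][24-44 FREE]
Op 4: d = malloc(14) -> d = 24; heap: [0-12 ALLOC][13-14 ALLOC][15-23 ALLOC][24-37 ALLOC][38-44 FREE]
free(d): d = 24 -> block [24-37 ALLOC]; mark free, coalesce with adjacent free neighbors -> [0-12 ALLOC][13-14 ALLOC][15-23 ALLOC][24-44 FREE]

Answer: [0-12 ALLOC][13-14 ALLOC][15-23 ALLOC][24-44 FREE]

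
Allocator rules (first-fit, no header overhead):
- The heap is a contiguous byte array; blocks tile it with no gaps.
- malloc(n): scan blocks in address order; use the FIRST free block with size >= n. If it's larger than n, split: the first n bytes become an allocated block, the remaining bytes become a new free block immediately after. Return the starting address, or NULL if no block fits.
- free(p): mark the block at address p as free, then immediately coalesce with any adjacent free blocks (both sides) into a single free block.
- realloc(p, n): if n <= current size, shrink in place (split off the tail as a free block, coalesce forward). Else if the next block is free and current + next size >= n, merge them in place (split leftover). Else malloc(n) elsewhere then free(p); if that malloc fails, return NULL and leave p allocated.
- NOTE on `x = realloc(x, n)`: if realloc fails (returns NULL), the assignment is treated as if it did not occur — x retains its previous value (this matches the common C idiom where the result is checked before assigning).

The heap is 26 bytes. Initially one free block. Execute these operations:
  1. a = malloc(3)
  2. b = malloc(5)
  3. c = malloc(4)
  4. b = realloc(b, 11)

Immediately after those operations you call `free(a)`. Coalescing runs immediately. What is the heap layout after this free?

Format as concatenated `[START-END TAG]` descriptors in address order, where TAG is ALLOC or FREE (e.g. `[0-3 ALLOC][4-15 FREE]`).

Answer: [0-7 FREE][8-11 ALLOC][12-22 ALLOC][23-25 FREE]

Derivation:
Op 1: a = malloc(3) -> a = 0; heap: [0-2 ALLOC][3-25 FREE]
Op 2: b = malloc(5) -> b = 3; heap: [0-2 ALLOC][3-7 ALLOC][8-25 FREE]
Op 3: c = malloc(4) -> c = 8; heap: [0-2 ALLOC][3-7 ALLOC][8-11 ALLOC][12-25 FREE]
Op 4: b = realloc(b, 11) -> b = 12; heap: [0-2 ALLOC][3-7 FREE][8-11 ALLOC][12-22 ALLOC][23-25 FREE]
free(a): a = 0 -> block [0-2 ALLOC]; mark free, coalesce with adjacent free neighbors -> [0-7 FREE][8-11 ALLOC][12-22 ALLOC][23-25 FREE]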